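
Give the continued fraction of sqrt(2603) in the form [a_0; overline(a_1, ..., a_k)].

[51; overline(51, 102)]

Write x_i = (sqrt(2603) + m_i)/d_i with (m_0, d_0) = (0, 1). a_0 = floor(sqrt(2603)) = 51, since 51^2 = 2601 <= 2603 < 2704 = 52^2.
Iterate m_{i+1} = d_i*a_i - m_i, d_{i+1} = (2603 - m_{i+1}^2)/d_i, a_{i+1} = floor((a_0 + m_{i+1})/d_{i+1}):
  m_1 = 1*51 - 0 = 51, d_1 = (2603 - 51^2)/1 = 2/1 = 2, a_1 = floor((51 + 51)/2) = 51.
  m_2 = 2*51 - 51 = 51, d_2 = (2603 - 51^2)/2 = 2/2 = 1, a_2 = floor((51 + 51)/1) = 102.
  m_3 = 1*102 - 51 = 51, d_3 = (2603 - 51^2)/1 = 2/1 = 2: (m_3, d_3) = (m_1, d_1) = (51, 2), so from here the quotients repeat a_1, a_2; the period length is 2.
Hence the expansion of sqrt(2603) is a_0 = 51 followed by the repeating block 51, 102 (period 2).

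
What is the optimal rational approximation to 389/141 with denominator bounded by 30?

Expand x = 389/141 as a continued fraction with the Euclidean algorithm:
  389 = 2*141 + 107, so a_0 = 2.
  141 = 1*107 + 34, so a_1 = 1.
  107 = 3*34 + 5, so a_2 = 3.
  34 = 6*5 + 4, so a_3 = 6.
  5 = 1*4 + 1, so a_4 = 1.
  4 = 4*1 + 0, so a_5 = 4.
so x = [2; 1, 3, 6, 1, 4].
Convergents (p_i = a_i*p_{i-1} + p_{i-2}, q_i = a_i*q_{i-1} + q_{i-2} with p_{-2}=0, p_{-1}=1, q_{-2}=1, q_{-1}=0), until the denominator exceeds 30:
  i=0: a_0=2, p_0 = 2*1 + 0 = 2, q_0 = 2*0 + 1 = 1.
  i=1: a_1=1, p_1 = 1*2 + 1 = 3, q_1 = 1*1 + 0 = 1.
  i=2: a_2=3, p_2 = 3*3 + 2 = 11, q_2 = 3*1 + 1 = 4.
  i=3: a_3=6, p_3 = 6*11 + 3 = 69, q_3 = 6*4 + 1 = 25.
  i=4: a_4=1, p_4 = 1*69 + 11 = 80, q_4 = 1*25 + 4 = 29.
  i=5: a_5=4, p_5 = 4*80 + 69 = 389, q_5 = 4*29 + 25 = 141.
q_5 = 141 > 30, so the last convergent with denominator <= 30 is p_4/q_4 = 80/29.
The closest fraction with denominator <= 30 is either p_4/q_4 or the intermediate fraction (k*p_4 + p_3)/(k*q_4 + q_3) with the largest k >= 1 whose denominator stays <= 30; these approach x as k grows, and every other convergent or intermediate fraction in range is farther away.
Largest k: floor((30 - q_3)/q_4) = floor((30 - 25)/29) = 0.
Since k = 0, no intermediate fraction beyond p_4/q_4 has denominator <= 30, so the convergent 80/29 is the closest (its error is |389*29 - 80*141|/(141*29) = 1/4089).

80/29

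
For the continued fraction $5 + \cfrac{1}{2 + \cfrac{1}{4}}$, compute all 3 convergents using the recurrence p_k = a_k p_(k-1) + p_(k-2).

Using the convergent recurrence p_i = a_i*p_{i-1} + p_{i-2}, q_i = a_i*q_{i-1} + q_{i-2} with p_{-2}=0, p_{-1}=1, q_{-2}=1, q_{-1}=0:
  i=0: a_0=5, p_0 = 5*1 + 0 = 5, q_0 = 5*0 + 1 = 1.
  i=1: a_1=2, p_1 = 2*5 + 1 = 11, q_1 = 2*1 + 0 = 2.
  i=2: a_2=4, p_2 = 4*11 + 5 = 49, q_2 = 4*2 + 1 = 9.

5/1, 11/2, 49/9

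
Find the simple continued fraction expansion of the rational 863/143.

Run the Euclidean algorithm on 863 and 143; the successive quotients are the partial quotients a_0, a_1, ... (each step inverts the fractional part left over by the previous one):
  863 = 6*143 + 5, so a_0 = 6.
  143 = 28*5 + 3, so a_1 = 28.
  5 = 1*3 + 2, so a_2 = 1.
  3 = 1*2 + 1, so a_3 = 1.
  2 = 2*1 + 0, so a_4 = 2.
The remainder reaches 0 after 5 divisions, so the expansion has 5 partial quotients, read off in order.

[6; 28, 1, 1, 2]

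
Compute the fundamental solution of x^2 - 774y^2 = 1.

(x, y) = (10405, 374)

First expand sqrt(774) as a continued fraction. With x_i = (sqrt(774) + m_i)/d_i and (m_0, d_0) = (0, 1): a_0 = floor(sqrt(774)) = 27, since 27^2 = 729 <= 774 < 784 = 28^2.
Iterate m_{i+1} = d_i*a_i - m_i, d_{i+1} = (774 - m_{i+1}^2)/d_i, a_{i+1} = floor((a_0 + m_{i+1})/d_{i+1}):
  m_1 = 1*27 - 0 = 27, d_1 = (774 - 27^2)/1 = 45/1 = 45, a_1 = floor((27 + 27)/45) = 1.
  m_2 = 45*1 - 27 = 18, d_2 = (774 - 18^2)/45 = 450/45 = 10, a_2 = floor((27 + 18)/10) = 4.
  m_3 = 10*4 - 18 = 22, d_3 = (774 - 22^2)/10 = 290/10 = 29, a_3 = floor((27 + 22)/29) = 1.
  m_4 = 29*1 - 22 = 7, d_4 = (774 - 7^2)/29 = 725/29 = 25, a_4 = floor((27 + 7)/25) = 1.
  m_5 = 25*1 - 7 = 18, d_5 = (774 - 18^2)/25 = 450/25 = 18, a_5 = floor((27 + 18)/18) = 2.
  m_6 = 18*2 - 18 = 18, d_6 = (774 - 18^2)/18 = 450/18 = 25, a_6 = floor((27 + 18)/25) = 1.
  m_7 = 25*1 - 18 = 7, d_7 = (774 - 7^2)/25 = 725/25 = 29, a_7 = floor((27 + 7)/29) = 1.
  m_8 = 29*1 - 7 = 22, d_8 = (774 - 22^2)/29 = 290/29 = 10, a_8 = floor((27 + 22)/10) = 4.
  m_9 = 10*4 - 22 = 18, d_9 = (774 - 18^2)/10 = 450/10 = 45, a_9 = floor((27 + 18)/45) = 1.
  m_10 = 45*1 - 18 = 27, d_10 = (774 - 27^2)/45 = 45/45 = 1, a_10 = floor((27 + 27)/1) = 54.
  m_11 = 1*54 - 27 = 27, d_11 = (774 - 27^2)/1 = 45/1 = 45: (m_11, d_11) = (m_1, d_1) = (27, 45), so from here the quotients repeat a_1, ..., a_10; the period length is 10.
So sqrt(774) = [27; (1, 4, 1, 1, 2, 1, 1, 4, 1, 54)] with period length k = 10.
k is even, so the fundamental solution of x^2 - 774y^2 = 1 is (p_{k-1}, q_{k-1}) = (p_9, q_9); compute convergents through index 9.
Convergents (p_i = a_i*p_{i-1} + p_{i-2}, q_i = a_i*q_{i-1} + q_{i-2} with p_{-2}=0, p_{-1}=1, q_{-2}=1, q_{-1}=0):
  i=0: a_0=27, p_0 = 27*1 + 0 = 27, q_0 = 27*0 + 1 = 1.
  i=1: a_1=1, p_1 = 1*27 + 1 = 28, q_1 = 1*1 + 0 = 1.
  i=2: a_2=4, p_2 = 4*28 + 27 = 139, q_2 = 4*1 + 1 = 5.
  i=3: a_3=1, p_3 = 1*139 + 28 = 167, q_3 = 1*5 + 1 = 6.
  i=4: a_4=1, p_4 = 1*167 + 139 = 306, q_4 = 1*6 + 5 = 11.
  i=5: a_5=2, p_5 = 2*306 + 167 = 779, q_5 = 2*11 + 6 = 28.
  i=6: a_6=1, p_6 = 1*779 + 306 = 1085, q_6 = 1*28 + 11 = 39.
  i=7: a_7=1, p_7 = 1*1085 + 779 = 1864, q_7 = 1*39 + 28 = 67.
  i=8: a_8=4, p_8 = 4*1864 + 1085 = 8541, q_8 = 4*67 + 39 = 307.
  i=9: a_9=1, p_9 = 1*8541 + 1864 = 10405, q_9 = 1*307 + 67 = 374.
Check: 10405^2 - 774*374^2 = 108264025 - 108264024 = 1, so (x, y) = (10405, 374) solves the equation, and by the theorem it is the least positive solution.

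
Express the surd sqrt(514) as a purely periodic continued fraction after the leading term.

Write x_i = (sqrt(514) + m_i)/d_i with (m_0, d_0) = (0, 1). a_0 = floor(sqrt(514)) = 22, since 22^2 = 484 <= 514 < 529 = 23^2.
Iterate m_{i+1} = d_i*a_i - m_i, d_{i+1} = (514 - m_{i+1}^2)/d_i, a_{i+1} = floor((a_0 + m_{i+1})/d_{i+1}):
  m_1 = 1*22 - 0 = 22, d_1 = (514 - 22^2)/1 = 30/1 = 30, a_1 = floor((22 + 22)/30) = 1.
  m_2 = 30*1 - 22 = 8, d_2 = (514 - 8^2)/30 = 450/30 = 15, a_2 = floor((22 + 8)/15) = 2.
  m_3 = 15*2 - 8 = 22, d_3 = (514 - 22^2)/15 = 30/15 = 2, a_3 = floor((22 + 22)/2) = 22.
  m_4 = 2*22 - 22 = 22, d_4 = (514 - 22^2)/2 = 30/2 = 15, a_4 = floor((22 + 22)/15) = 2.
  m_5 = 15*2 - 22 = 8, d_5 = (514 - 8^2)/15 = 450/15 = 30, a_5 = floor((22 + 8)/30) = 1.
  m_6 = 30*1 - 8 = 22, d_6 = (514 - 22^2)/30 = 30/30 = 1, a_6 = floor((22 + 22)/1) = 44.
  m_7 = 1*44 - 22 = 22, d_7 = (514 - 22^2)/1 = 30/1 = 30: (m_7, d_7) = (m_1, d_1) = (22, 30), so from here the quotients repeat a_1, ..., a_6; the period length is 6.
Hence the expansion of sqrt(514) is a_0 = 22 followed by the repeating block 1, 2, 22, 2, 1, 44 (period 6).

[22; (1, 2, 22, 2, 1, 44)]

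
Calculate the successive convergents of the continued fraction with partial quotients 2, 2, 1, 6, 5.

Using the convergent recurrence p_i = a_i*p_{i-1} + p_{i-2}, q_i = a_i*q_{i-1} + q_{i-2} with p_{-2}=0, p_{-1}=1, q_{-2}=1, q_{-1}=0:
  i=0: a_0=2, p_0 = 2*1 + 0 = 2, q_0 = 2*0 + 1 = 1.
  i=1: a_1=2, p_1 = 2*2 + 1 = 5, q_1 = 2*1 + 0 = 2.
  i=2: a_2=1, p_2 = 1*5 + 2 = 7, q_2 = 1*2 + 1 = 3.
  i=3: a_3=6, p_3 = 6*7 + 5 = 47, q_3 = 6*3 + 2 = 20.
  i=4: a_4=5, p_4 = 5*47 + 7 = 242, q_4 = 5*20 + 3 = 103.

2/1, 5/2, 7/3, 47/20, 242/103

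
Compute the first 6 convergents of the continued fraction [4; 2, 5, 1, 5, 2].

4/1, 9/2, 49/11, 58/13, 339/76, 736/165

Using the convergent recurrence p_i = a_i*p_{i-1} + p_{i-2}, q_i = a_i*q_{i-1} + q_{i-2} with p_{-2}=0, p_{-1}=1, q_{-2}=1, q_{-1}=0:
  i=0: a_0=4, p_0 = 4*1 + 0 = 4, q_0 = 4*0 + 1 = 1.
  i=1: a_1=2, p_1 = 2*4 + 1 = 9, q_1 = 2*1 + 0 = 2.
  i=2: a_2=5, p_2 = 5*9 + 4 = 49, q_2 = 5*2 + 1 = 11.
  i=3: a_3=1, p_3 = 1*49 + 9 = 58, q_3 = 1*11 + 2 = 13.
  i=4: a_4=5, p_4 = 5*58 + 49 = 339, q_4 = 5*13 + 11 = 76.
  i=5: a_5=2, p_5 = 2*339 + 58 = 736, q_5 = 2*76 + 13 = 165.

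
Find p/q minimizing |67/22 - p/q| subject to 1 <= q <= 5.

3/1

Expand x = 67/22 as a continued fraction with the Euclidean algorithm:
  67 = 3*22 + 1, so a_0 = 3.
  22 = 22*1 + 0, so a_1 = 22.
so x = [3; 22].
Convergents (p_i = a_i*p_{i-1} + p_{i-2}, q_i = a_i*q_{i-1} + q_{i-2} with p_{-2}=0, p_{-1}=1, q_{-2}=1, q_{-1}=0), until the denominator exceeds 5:
  i=0: a_0=3, p_0 = 3*1 + 0 = 3, q_0 = 3*0 + 1 = 1.
  i=1: a_1=22, p_1 = 22*3 + 1 = 67, q_1 = 22*1 + 0 = 22.
q_1 = 22 > 5, so the last convergent with denominator <= 5 is p_0/q_0 = 3/1.
The closest fraction with denominator <= 5 is either p_0/q_0 or the intermediate fraction (k*p_0 + p_{-1})/(k*q_0 + q_{-1}) with the largest k >= 1 whose denominator stays <= 5; these approach x as k grows, and every other convergent or intermediate fraction in range is farther away.
Largest k: floor((5 - q_{-1})/q_0) = floor((5 - 0)/1) = 5 (using the seeds p_{-1} = 1, q_{-1} = 0).
That gives (5*3 + 1)/(5*1 + 0) = 16/5.
Compare the errors: |x - 3/1| = |67*1 - 3*22|/(22*1) = 1/22, and |x - 16/5| = |67*5 - 16*22|/(22*5) = 17/110.
Cross-multiplying, 1*110 = 110 < 374 = 17*22, so 1/22 is smaller: the convergent 3/1 is closer to x than 16/5.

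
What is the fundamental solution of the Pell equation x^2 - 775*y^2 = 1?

First expand sqrt(775) as a continued fraction. With x_i = (sqrt(775) + m_i)/d_i and (m_0, d_0) = (0, 1): a_0 = floor(sqrt(775)) = 27, since 27^2 = 729 <= 775 < 784 = 28^2.
Iterate m_{i+1} = d_i*a_i - m_i, d_{i+1} = (775 - m_{i+1}^2)/d_i, a_{i+1} = floor((a_0 + m_{i+1})/d_{i+1}):
  m_1 = 1*27 - 0 = 27, d_1 = (775 - 27^2)/1 = 46/1 = 46, a_1 = floor((27 + 27)/46) = 1.
  m_2 = 46*1 - 27 = 19, d_2 = (775 - 19^2)/46 = 414/46 = 9, a_2 = floor((27 + 19)/9) = 5.
  m_3 = 9*5 - 19 = 26, d_3 = (775 - 26^2)/9 = 99/9 = 11, a_3 = floor((27 + 26)/11) = 4.
  m_4 = 11*4 - 26 = 18, d_4 = (775 - 18^2)/11 = 451/11 = 41, a_4 = floor((27 + 18)/41) = 1.
  m_5 = 41*1 - 18 = 23, d_5 = (775 - 23^2)/41 = 246/41 = 6, a_5 = floor((27 + 23)/6) = 8.
  m_6 = 6*8 - 23 = 25, d_6 = (775 - 25^2)/6 = 150/6 = 25, a_6 = floor((27 + 25)/25) = 2.
  m_7 = 25*2 - 25 = 25, d_7 = (775 - 25^2)/25 = 150/25 = 6, a_7 = floor((27 + 25)/6) = 8.
  m_8 = 6*8 - 25 = 23, d_8 = (775 - 23^2)/6 = 246/6 = 41, a_8 = floor((27 + 23)/41) = 1.
  m_9 = 41*1 - 23 = 18, d_9 = (775 - 18^2)/41 = 451/41 = 11, a_9 = floor((27 + 18)/11) = 4.
  m_10 = 11*4 - 18 = 26, d_10 = (775 - 26^2)/11 = 99/11 = 9, a_10 = floor((27 + 26)/9) = 5.
  m_11 = 9*5 - 26 = 19, d_11 = (775 - 19^2)/9 = 414/9 = 46, a_11 = floor((27 + 19)/46) = 1.
  m_12 = 46*1 - 19 = 27, d_12 = (775 - 27^2)/46 = 46/46 = 1, a_12 = floor((27 + 27)/1) = 54.
  m_13 = 1*54 - 27 = 27, d_13 = (775 - 27^2)/1 = 46/1 = 46: (m_13, d_13) = (m_1, d_1) = (27, 46), so from here the quotients repeat a_1, ..., a_12; the period length is 12.
So sqrt(775) = [27; (1, 5, 4, 1, 8, 2, 8, 1, 4, 5, 1, 54)] with period length k = 12.
k is even, so the fundamental solution of x^2 - 775y^2 = 1 is (p_{k-1}, q_{k-1}) = (p_11, q_11); compute convergents through index 11.
Convergents (p_i = a_i*p_{i-1} + p_{i-2}, q_i = a_i*q_{i-1} + q_{i-2} with p_{-2}=0, p_{-1}=1, q_{-2}=1, q_{-1}=0):
  i=0: a_0=27, p_0 = 27*1 + 0 = 27, q_0 = 27*0 + 1 = 1.
  i=1: a_1=1, p_1 = 1*27 + 1 = 28, q_1 = 1*1 + 0 = 1.
  i=2: a_2=5, p_2 = 5*28 + 27 = 167, q_2 = 5*1 + 1 = 6.
  i=3: a_3=4, p_3 = 4*167 + 28 = 696, q_3 = 4*6 + 1 = 25.
  i=4: a_4=1, p_4 = 1*696 + 167 = 863, q_4 = 1*25 + 6 = 31.
  i=5: a_5=8, p_5 = 8*863 + 696 = 7600, q_5 = 8*31 + 25 = 273.
  i=6: a_6=2, p_6 = 2*7600 + 863 = 16063, q_6 = 2*273 + 31 = 577.
  i=7: a_7=8, p_7 = 8*16063 + 7600 = 136104, q_7 = 8*577 + 273 = 4889.
  i=8: a_8=1, p_8 = 1*136104 + 16063 = 152167, q_8 = 1*4889 + 577 = 5466.
  i=9: a_9=4, p_9 = 4*152167 + 136104 = 744772, q_9 = 4*5466 + 4889 = 26753.
  i=10: a_10=5, p_10 = 5*744772 + 152167 = 3876027, q_10 = 5*26753 + 5466 = 139231.
  i=11: a_11=1, p_11 = 1*3876027 + 744772 = 4620799, q_11 = 1*139231 + 26753 = 165984.
Check: 4620799^2 - 775*165984^2 = 21351783398401 - 21351783398400 = 1, so (x, y) = (4620799, 165984) solves the equation, and by the theorem it is the least positive solution.

(x, y) = (4620799, 165984)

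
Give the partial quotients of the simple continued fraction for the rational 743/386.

[1; 1, 12, 3, 4, 2]

Run the Euclidean algorithm on 743 and 386; the successive quotients are the partial quotients a_0, a_1, ... (each step inverts the fractional part left over by the previous one):
  743 = 1*386 + 357, so a_0 = 1.
  386 = 1*357 + 29, so a_1 = 1.
  357 = 12*29 + 9, so a_2 = 12.
  29 = 3*9 + 2, so a_3 = 3.
  9 = 4*2 + 1, so a_4 = 4.
  2 = 2*1 + 0, so a_5 = 2.
The remainder reaches 0 after 6 divisions, so the expansion has 6 partial quotients, read off in order.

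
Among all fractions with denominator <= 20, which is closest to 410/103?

4/1

Expand x = 410/103 as a continued fraction with the Euclidean algorithm:
  410 = 3*103 + 101, so a_0 = 3.
  103 = 1*101 + 2, so a_1 = 1.
  101 = 50*2 + 1, so a_2 = 50.
  2 = 2*1 + 0, so a_3 = 2.
so x = [3; 1, 50, 2].
Convergents (p_i = a_i*p_{i-1} + p_{i-2}, q_i = a_i*q_{i-1} + q_{i-2} with p_{-2}=0, p_{-1}=1, q_{-2}=1, q_{-1}=0), until the denominator exceeds 20:
  i=0: a_0=3, p_0 = 3*1 + 0 = 3, q_0 = 3*0 + 1 = 1.
  i=1: a_1=1, p_1 = 1*3 + 1 = 4, q_1 = 1*1 + 0 = 1.
  i=2: a_2=50, p_2 = 50*4 + 3 = 203, q_2 = 50*1 + 1 = 51.
q_2 = 51 > 20, so the last convergent with denominator <= 20 is p_1/q_1 = 4/1.
The closest fraction with denominator <= 20 is either p_1/q_1 or the intermediate fraction (k*p_1 + p_0)/(k*q_1 + q_0) with the largest k >= 1 whose denominator stays <= 20; these approach x as k grows, and every other convergent or intermediate fraction in range is farther away.
Largest k: floor((20 - q_0)/q_1) = floor((20 - 1)/1) = 19.
That gives (19*4 + 3)/(19*1 + 1) = 79/20.
Compare the errors: |x - 4/1| = |410*1 - 4*103|/(103*1) = 2/103, and |x - 79/20| = |410*20 - 79*103|/(103*20) = 63/2060.
Cross-multiplying, 2*2060 = 4120 < 6489 = 63*103, so 2/103 is smaller: the convergent 4/1 is closer to x than 79/20.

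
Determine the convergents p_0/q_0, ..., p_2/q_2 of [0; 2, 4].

Using the convergent recurrence p_i = a_i*p_{i-1} + p_{i-2}, q_i = a_i*q_{i-1} + q_{i-2} with p_{-2}=0, p_{-1}=1, q_{-2}=1, q_{-1}=0:
  i=0: a_0=0, p_0 = 0*1 + 0 = 0, q_0 = 0*0 + 1 = 1.
  i=1: a_1=2, p_1 = 2*0 + 1 = 1, q_1 = 2*1 + 0 = 2.
  i=2: a_2=4, p_2 = 4*1 + 0 = 4, q_2 = 4*2 + 1 = 9.

0/1, 1/2, 4/9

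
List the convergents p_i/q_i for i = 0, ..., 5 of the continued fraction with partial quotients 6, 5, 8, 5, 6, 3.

6/1, 31/5, 254/41, 1301/210, 8060/1301, 25481/4113

Using the convergent recurrence p_i = a_i*p_{i-1} + p_{i-2}, q_i = a_i*q_{i-1} + q_{i-2} with p_{-2}=0, p_{-1}=1, q_{-2}=1, q_{-1}=0:
  i=0: a_0=6, p_0 = 6*1 + 0 = 6, q_0 = 6*0 + 1 = 1.
  i=1: a_1=5, p_1 = 5*6 + 1 = 31, q_1 = 5*1 + 0 = 5.
  i=2: a_2=8, p_2 = 8*31 + 6 = 254, q_2 = 8*5 + 1 = 41.
  i=3: a_3=5, p_3 = 5*254 + 31 = 1301, q_3 = 5*41 + 5 = 210.
  i=4: a_4=6, p_4 = 6*1301 + 254 = 8060, q_4 = 6*210 + 41 = 1301.
  i=5: a_5=3, p_5 = 3*8060 + 1301 = 25481, q_5 = 3*1301 + 210 = 4113.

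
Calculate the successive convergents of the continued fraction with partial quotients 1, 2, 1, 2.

Using the convergent recurrence p_i = a_i*p_{i-1} + p_{i-2}, q_i = a_i*q_{i-1} + q_{i-2} with p_{-2}=0, p_{-1}=1, q_{-2}=1, q_{-1}=0:
  i=0: a_0=1, p_0 = 1*1 + 0 = 1, q_0 = 1*0 + 1 = 1.
  i=1: a_1=2, p_1 = 2*1 + 1 = 3, q_1 = 2*1 + 0 = 2.
  i=2: a_2=1, p_2 = 1*3 + 1 = 4, q_2 = 1*2 + 1 = 3.
  i=3: a_3=2, p_3 = 2*4 + 3 = 11, q_3 = 2*3 + 2 = 8.

1/1, 3/2, 4/3, 11/8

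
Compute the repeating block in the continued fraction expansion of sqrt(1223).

[34; (1, 33, 1, 68)]

Write x_i = (sqrt(1223) + m_i)/d_i with (m_0, d_0) = (0, 1). a_0 = floor(sqrt(1223)) = 34, since 34^2 = 1156 <= 1223 < 1225 = 35^2.
Iterate m_{i+1} = d_i*a_i - m_i, d_{i+1} = (1223 - m_{i+1}^2)/d_i, a_{i+1} = floor((a_0 + m_{i+1})/d_{i+1}):
  m_1 = 1*34 - 0 = 34, d_1 = (1223 - 34^2)/1 = 67/1 = 67, a_1 = floor((34 + 34)/67) = 1.
  m_2 = 67*1 - 34 = 33, d_2 = (1223 - 33^2)/67 = 134/67 = 2, a_2 = floor((34 + 33)/2) = 33.
  m_3 = 2*33 - 33 = 33, d_3 = (1223 - 33^2)/2 = 134/2 = 67, a_3 = floor((34 + 33)/67) = 1.
  m_4 = 67*1 - 33 = 34, d_4 = (1223 - 34^2)/67 = 67/67 = 1, a_4 = floor((34 + 34)/1) = 68.
  m_5 = 1*68 - 34 = 34, d_5 = (1223 - 34^2)/1 = 67/1 = 67: (m_5, d_5) = (m_1, d_1) = (34, 67), so from here the quotients repeat a_1, ..., a_4; the period length is 4.
Hence the expansion of sqrt(1223) is a_0 = 34 followed by the repeating block 1, 33, 1, 68 (period 4).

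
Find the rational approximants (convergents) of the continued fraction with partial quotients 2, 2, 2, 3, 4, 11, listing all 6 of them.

Using the convergent recurrence p_i = a_i*p_{i-1} + p_{i-2}, q_i = a_i*q_{i-1} + q_{i-2} with p_{-2}=0, p_{-1}=1, q_{-2}=1, q_{-1}=0:
  i=0: a_0=2, p_0 = 2*1 + 0 = 2, q_0 = 2*0 + 1 = 1.
  i=1: a_1=2, p_1 = 2*2 + 1 = 5, q_1 = 2*1 + 0 = 2.
  i=2: a_2=2, p_2 = 2*5 + 2 = 12, q_2 = 2*2 + 1 = 5.
  i=3: a_3=3, p_3 = 3*12 + 5 = 41, q_3 = 3*5 + 2 = 17.
  i=4: a_4=4, p_4 = 4*41 + 12 = 176, q_4 = 4*17 + 5 = 73.
  i=5: a_5=11, p_5 = 11*176 + 41 = 1977, q_5 = 11*73 + 17 = 820.

2/1, 5/2, 12/5, 41/17, 176/73, 1977/820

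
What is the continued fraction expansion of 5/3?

Run the Euclidean algorithm on 5 and 3; the successive quotients are the partial quotients a_0, a_1, ... (each step inverts the fractional part left over by the previous one):
  5 = 1*3 + 2, so a_0 = 1.
  3 = 1*2 + 1, so a_1 = 1.
  2 = 2*1 + 0, so a_2 = 2.
The remainder reaches 0 after 3 divisions, so the expansion has 3 partial quotients, read off in order.

[1; 1, 2]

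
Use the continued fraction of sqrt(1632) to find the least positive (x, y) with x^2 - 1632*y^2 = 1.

First expand sqrt(1632) as a continued fraction. With x_i = (sqrt(1632) + m_i)/d_i and (m_0, d_0) = (0, 1): a_0 = floor(sqrt(1632)) = 40, since 40^2 = 1600 <= 1632 < 1681 = 41^2.
Iterate m_{i+1} = d_i*a_i - m_i, d_{i+1} = (1632 - m_{i+1}^2)/d_i, a_{i+1} = floor((a_0 + m_{i+1})/d_{i+1}):
  m_1 = 1*40 - 0 = 40, d_1 = (1632 - 40^2)/1 = 32/1 = 32, a_1 = floor((40 + 40)/32) = 2.
  m_2 = 32*2 - 40 = 24, d_2 = (1632 - 24^2)/32 = 1056/32 = 33, a_2 = floor((40 + 24)/33) = 1.
  m_3 = 33*1 - 24 = 9, d_3 = (1632 - 9^2)/33 = 1551/33 = 47, a_3 = floor((40 + 9)/47) = 1.
  m_4 = 47*1 - 9 = 38, d_4 = (1632 - 38^2)/47 = 188/47 = 4, a_4 = floor((40 + 38)/4) = 19.
  m_5 = 4*19 - 38 = 38, d_5 = (1632 - 38^2)/4 = 188/4 = 47, a_5 = floor((40 + 38)/47) = 1.
  m_6 = 47*1 - 38 = 9, d_6 = (1632 - 9^2)/47 = 1551/47 = 33, a_6 = floor((40 + 9)/33) = 1.
  m_7 = 33*1 - 9 = 24, d_7 = (1632 - 24^2)/33 = 1056/33 = 32, a_7 = floor((40 + 24)/32) = 2.
  m_8 = 32*2 - 24 = 40, d_8 = (1632 - 40^2)/32 = 32/32 = 1, a_8 = floor((40 + 40)/1) = 80.
  m_9 = 1*80 - 40 = 40, d_9 = (1632 - 40^2)/1 = 32/1 = 32: (m_9, d_9) = (m_1, d_1) = (40, 32), so from here the quotients repeat a_1, ..., a_8; the period length is 8.
So sqrt(1632) = [40; (2, 1, 1, 19, 1, 1, 2, 80)] with period length k = 8.
k is even, so the fundamental solution of x^2 - 1632y^2 = 1 is (p_{k-1}, q_{k-1}) = (p_7, q_7); compute convergents through index 7.
Convergents (p_i = a_i*p_{i-1} + p_{i-2}, q_i = a_i*q_{i-1} + q_{i-2} with p_{-2}=0, p_{-1}=1, q_{-2}=1, q_{-1}=0):
  i=0: a_0=40, p_0 = 40*1 + 0 = 40, q_0 = 40*0 + 1 = 1.
  i=1: a_1=2, p_1 = 2*40 + 1 = 81, q_1 = 2*1 + 0 = 2.
  i=2: a_2=1, p_2 = 1*81 + 40 = 121, q_2 = 1*2 + 1 = 3.
  i=3: a_3=1, p_3 = 1*121 + 81 = 202, q_3 = 1*3 + 2 = 5.
  i=4: a_4=19, p_4 = 19*202 + 121 = 3959, q_4 = 19*5 + 3 = 98.
  i=5: a_5=1, p_5 = 1*3959 + 202 = 4161, q_5 = 1*98 + 5 = 103.
  i=6: a_6=1, p_6 = 1*4161 + 3959 = 8120, q_6 = 1*103 + 98 = 201.
  i=7: a_7=2, p_7 = 2*8120 + 4161 = 20401, q_7 = 2*201 + 103 = 505.
Check: 20401^2 - 1632*505^2 = 416200801 - 416200800 = 1, so (x, y) = (20401, 505) solves the equation, and by the theorem it is the least positive solution.

(x, y) = (20401, 505)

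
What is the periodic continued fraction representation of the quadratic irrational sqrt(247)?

[15; (1, 2, 1, 1, 9, 1, 9, 1, 1, 2, 1, 30)]

Write x_i = (sqrt(247) + m_i)/d_i with (m_0, d_0) = (0, 1). a_0 = floor(sqrt(247)) = 15, since 15^2 = 225 <= 247 < 256 = 16^2.
Iterate m_{i+1} = d_i*a_i - m_i, d_{i+1} = (247 - m_{i+1}^2)/d_i, a_{i+1} = floor((a_0 + m_{i+1})/d_{i+1}):
  m_1 = 1*15 - 0 = 15, d_1 = (247 - 15^2)/1 = 22/1 = 22, a_1 = floor((15 + 15)/22) = 1.
  m_2 = 22*1 - 15 = 7, d_2 = (247 - 7^2)/22 = 198/22 = 9, a_2 = floor((15 + 7)/9) = 2.
  m_3 = 9*2 - 7 = 11, d_3 = (247 - 11^2)/9 = 126/9 = 14, a_3 = floor((15 + 11)/14) = 1.
  m_4 = 14*1 - 11 = 3, d_4 = (247 - 3^2)/14 = 238/14 = 17, a_4 = floor((15 + 3)/17) = 1.
  m_5 = 17*1 - 3 = 14, d_5 = (247 - 14^2)/17 = 51/17 = 3, a_5 = floor((15 + 14)/3) = 9.
  m_6 = 3*9 - 14 = 13, d_6 = (247 - 13^2)/3 = 78/3 = 26, a_6 = floor((15 + 13)/26) = 1.
  m_7 = 26*1 - 13 = 13, d_7 = (247 - 13^2)/26 = 78/26 = 3, a_7 = floor((15 + 13)/3) = 9.
  m_8 = 3*9 - 13 = 14, d_8 = (247 - 14^2)/3 = 51/3 = 17, a_8 = floor((15 + 14)/17) = 1.
  m_9 = 17*1 - 14 = 3, d_9 = (247 - 3^2)/17 = 238/17 = 14, a_9 = floor((15 + 3)/14) = 1.
  m_10 = 14*1 - 3 = 11, d_10 = (247 - 11^2)/14 = 126/14 = 9, a_10 = floor((15 + 11)/9) = 2.
  m_11 = 9*2 - 11 = 7, d_11 = (247 - 7^2)/9 = 198/9 = 22, a_11 = floor((15 + 7)/22) = 1.
  m_12 = 22*1 - 7 = 15, d_12 = (247 - 15^2)/22 = 22/22 = 1, a_12 = floor((15 + 15)/1) = 30.
  m_13 = 1*30 - 15 = 15, d_13 = (247 - 15^2)/1 = 22/1 = 22: (m_13, d_13) = (m_1, d_1) = (15, 22), so from here the quotients repeat a_1, ..., a_12; the period length is 12.
Hence the expansion of sqrt(247) is a_0 = 15 followed by the repeating block 1, 2, 1, 1, 9, 1, 9, 1, 1, 2, 1, 30 (period 12).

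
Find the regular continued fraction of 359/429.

[0; 1, 5, 7, 1, 3, 2]

Run the Euclidean algorithm on 359 and 429; the successive quotients are the partial quotients a_0, a_1, ... (each step inverts the fractional part left over by the previous one):
  359 = 0*429 + 359, so a_0 = 0.
  429 = 1*359 + 70, so a_1 = 1.
  359 = 5*70 + 9, so a_2 = 5.
  70 = 7*9 + 7, so a_3 = 7.
  9 = 1*7 + 2, so a_4 = 1.
  7 = 3*2 + 1, so a_5 = 3.
  2 = 2*1 + 0, so a_6 = 2.
The remainder reaches 0 after 7 divisions, so the expansion has 7 partial quotients, read off in order.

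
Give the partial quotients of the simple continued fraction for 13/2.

[6; 2]

Run the Euclidean algorithm on 13 and 2; the successive quotients are the partial quotients a_0, a_1, ... (each step inverts the fractional part left over by the previous one):
  13 = 6*2 + 1, so a_0 = 6.
  2 = 2*1 + 0, so a_1 = 2.
The remainder reaches 0 after 2 divisions, so the expansion has 2 partial quotients, read off in order.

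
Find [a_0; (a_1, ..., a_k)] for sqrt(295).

[17; (5, 1, 2, 3, 2, 6, 2, 3, 2, 1, 5, 34)]

Write x_i = (sqrt(295) + m_i)/d_i with (m_0, d_0) = (0, 1). a_0 = floor(sqrt(295)) = 17, since 17^2 = 289 <= 295 < 324 = 18^2.
Iterate m_{i+1} = d_i*a_i - m_i, d_{i+1} = (295 - m_{i+1}^2)/d_i, a_{i+1} = floor((a_0 + m_{i+1})/d_{i+1}):
  m_1 = 1*17 - 0 = 17, d_1 = (295 - 17^2)/1 = 6/1 = 6, a_1 = floor((17 + 17)/6) = 5.
  m_2 = 6*5 - 17 = 13, d_2 = (295 - 13^2)/6 = 126/6 = 21, a_2 = floor((17 + 13)/21) = 1.
  m_3 = 21*1 - 13 = 8, d_3 = (295 - 8^2)/21 = 231/21 = 11, a_3 = floor((17 + 8)/11) = 2.
  m_4 = 11*2 - 8 = 14, d_4 = (295 - 14^2)/11 = 99/11 = 9, a_4 = floor((17 + 14)/9) = 3.
  m_5 = 9*3 - 14 = 13, d_5 = (295 - 13^2)/9 = 126/9 = 14, a_5 = floor((17 + 13)/14) = 2.
  m_6 = 14*2 - 13 = 15, d_6 = (295 - 15^2)/14 = 70/14 = 5, a_6 = floor((17 + 15)/5) = 6.
  m_7 = 5*6 - 15 = 15, d_7 = (295 - 15^2)/5 = 70/5 = 14, a_7 = floor((17 + 15)/14) = 2.
  m_8 = 14*2 - 15 = 13, d_8 = (295 - 13^2)/14 = 126/14 = 9, a_8 = floor((17 + 13)/9) = 3.
  m_9 = 9*3 - 13 = 14, d_9 = (295 - 14^2)/9 = 99/9 = 11, a_9 = floor((17 + 14)/11) = 2.
  m_10 = 11*2 - 14 = 8, d_10 = (295 - 8^2)/11 = 231/11 = 21, a_10 = floor((17 + 8)/21) = 1.
  m_11 = 21*1 - 8 = 13, d_11 = (295 - 13^2)/21 = 126/21 = 6, a_11 = floor((17 + 13)/6) = 5.
  m_12 = 6*5 - 13 = 17, d_12 = (295 - 17^2)/6 = 6/6 = 1, a_12 = floor((17 + 17)/1) = 34.
  m_13 = 1*34 - 17 = 17, d_13 = (295 - 17^2)/1 = 6/1 = 6: (m_13, d_13) = (m_1, d_1) = (17, 6), so from here the quotients repeat a_1, ..., a_12; the period length is 12.
Hence the expansion of sqrt(295) is a_0 = 17 followed by the repeating block 5, 1, 2, 3, 2, 6, 2, 3, 2, 1, 5, 34 (period 12).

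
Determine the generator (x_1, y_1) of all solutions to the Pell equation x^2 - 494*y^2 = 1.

(x, y) = (73035, 3286)

First expand sqrt(494) as a continued fraction. With x_i = (sqrt(494) + m_i)/d_i and (m_0, d_0) = (0, 1): a_0 = floor(sqrt(494)) = 22, since 22^2 = 484 <= 494 < 529 = 23^2.
Iterate m_{i+1} = d_i*a_i - m_i, d_{i+1} = (494 - m_{i+1}^2)/d_i, a_{i+1} = floor((a_0 + m_{i+1})/d_{i+1}):
  m_1 = 1*22 - 0 = 22, d_1 = (494 - 22^2)/1 = 10/1 = 10, a_1 = floor((22 + 22)/10) = 4.
  m_2 = 10*4 - 22 = 18, d_2 = (494 - 18^2)/10 = 170/10 = 17, a_2 = floor((22 + 18)/17) = 2.
  m_3 = 17*2 - 18 = 16, d_3 = (494 - 16^2)/17 = 238/17 = 14, a_3 = floor((22 + 16)/14) = 2.
  m_4 = 14*2 - 16 = 12, d_4 = (494 - 12^2)/14 = 350/14 = 25, a_4 = floor((22 + 12)/25) = 1.
  m_5 = 25*1 - 12 = 13, d_5 = (494 - 13^2)/25 = 325/25 = 13, a_5 = floor((22 + 13)/13) = 2.
  m_6 = 13*2 - 13 = 13, d_6 = (494 - 13^2)/13 = 325/13 = 25, a_6 = floor((22 + 13)/25) = 1.
  m_7 = 25*1 - 13 = 12, d_7 = (494 - 12^2)/25 = 350/25 = 14, a_7 = floor((22 + 12)/14) = 2.
  m_8 = 14*2 - 12 = 16, d_8 = (494 - 16^2)/14 = 238/14 = 17, a_8 = floor((22 + 16)/17) = 2.
  m_9 = 17*2 - 16 = 18, d_9 = (494 - 18^2)/17 = 170/17 = 10, a_9 = floor((22 + 18)/10) = 4.
  m_10 = 10*4 - 18 = 22, d_10 = (494 - 22^2)/10 = 10/10 = 1, a_10 = floor((22 + 22)/1) = 44.
  m_11 = 1*44 - 22 = 22, d_11 = (494 - 22^2)/1 = 10/1 = 10: (m_11, d_11) = (m_1, d_1) = (22, 10), so from here the quotients repeat a_1, ..., a_10; the period length is 10.
So sqrt(494) = [22; (4, 2, 2, 1, 2, 1, 2, 2, 4, 44)] with period length k = 10.
k is even, so the fundamental solution of x^2 - 494y^2 = 1 is (p_{k-1}, q_{k-1}) = (p_9, q_9); compute convergents through index 9.
Convergents (p_i = a_i*p_{i-1} + p_{i-2}, q_i = a_i*q_{i-1} + q_{i-2} with p_{-2}=0, p_{-1}=1, q_{-2}=1, q_{-1}=0):
  i=0: a_0=22, p_0 = 22*1 + 0 = 22, q_0 = 22*0 + 1 = 1.
  i=1: a_1=4, p_1 = 4*22 + 1 = 89, q_1 = 4*1 + 0 = 4.
  i=2: a_2=2, p_2 = 2*89 + 22 = 200, q_2 = 2*4 + 1 = 9.
  i=3: a_3=2, p_3 = 2*200 + 89 = 489, q_3 = 2*9 + 4 = 22.
  i=4: a_4=1, p_4 = 1*489 + 200 = 689, q_4 = 1*22 + 9 = 31.
  i=5: a_5=2, p_5 = 2*689 + 489 = 1867, q_5 = 2*31 + 22 = 84.
  i=6: a_6=1, p_6 = 1*1867 + 689 = 2556, q_6 = 1*84 + 31 = 115.
  i=7: a_7=2, p_7 = 2*2556 + 1867 = 6979, q_7 = 2*115 + 84 = 314.
  i=8: a_8=2, p_8 = 2*6979 + 2556 = 16514, q_8 = 2*314 + 115 = 743.
  i=9: a_9=4, p_9 = 4*16514 + 6979 = 73035, q_9 = 4*743 + 314 = 3286.
Check: 73035^2 - 494*3286^2 = 5334111225 - 5334111224 = 1, so (x, y) = (73035, 3286) solves the equation, and by the theorem it is the least positive solution.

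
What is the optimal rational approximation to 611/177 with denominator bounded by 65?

107/31

Expand x = 611/177 as a continued fraction with the Euclidean algorithm:
  611 = 3*177 + 80, so a_0 = 3.
  177 = 2*80 + 17, so a_1 = 2.
  80 = 4*17 + 12, so a_2 = 4.
  17 = 1*12 + 5, so a_3 = 1.
  12 = 2*5 + 2, so a_4 = 2.
  5 = 2*2 + 1, so a_5 = 2.
  2 = 2*1 + 0, so a_6 = 2.
so x = [3; 2, 4, 1, 2, 2, 2].
Convergents (p_i = a_i*p_{i-1} + p_{i-2}, q_i = a_i*q_{i-1} + q_{i-2} with p_{-2}=0, p_{-1}=1, q_{-2}=1, q_{-1}=0), until the denominator exceeds 65:
  i=0: a_0=3, p_0 = 3*1 + 0 = 3, q_0 = 3*0 + 1 = 1.
  i=1: a_1=2, p_1 = 2*3 + 1 = 7, q_1 = 2*1 + 0 = 2.
  i=2: a_2=4, p_2 = 4*7 + 3 = 31, q_2 = 4*2 + 1 = 9.
  i=3: a_3=1, p_3 = 1*31 + 7 = 38, q_3 = 1*9 + 2 = 11.
  i=4: a_4=2, p_4 = 2*38 + 31 = 107, q_4 = 2*11 + 9 = 31.
  i=5: a_5=2, p_5 = 2*107 + 38 = 252, q_5 = 2*31 + 11 = 73.
q_5 = 73 > 65, so the last convergent with denominator <= 65 is p_4/q_4 = 107/31.
The closest fraction with denominator <= 65 is either p_4/q_4 or the intermediate fraction (k*p_4 + p_3)/(k*q_4 + q_3) with the largest k >= 1 whose denominator stays <= 65; these approach x as k grows, and every other convergent or intermediate fraction in range is farther away.
Largest k: floor((65 - q_3)/q_4) = floor((65 - 11)/31) = 1.
That gives (1*107 + 38)/(1*31 + 11) = 145/42.
Compare the errors: |x - 107/31| = |611*31 - 107*177|/(177*31) = 2/5487, and |x - 145/42| = |611*42 - 145*177|/(177*42) = 3/7434.
Cross-multiplying, 2*7434 = 14868 < 16461 = 3*5487, so 2/5487 is smaller: the convergent 107/31 is closer to x than 145/42.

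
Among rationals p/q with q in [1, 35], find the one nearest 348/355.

Expand x = 348/355 as a continued fraction with the Euclidean algorithm:
  348 = 0*355 + 348, so a_0 = 0.
  355 = 1*348 + 7, so a_1 = 1.
  348 = 49*7 + 5, so a_2 = 49.
  7 = 1*5 + 2, so a_3 = 1.
  5 = 2*2 + 1, so a_4 = 2.
  2 = 2*1 + 0, so a_5 = 2.
so x = [0; 1, 49, 1, 2, 2].
Convergents (p_i = a_i*p_{i-1} + p_{i-2}, q_i = a_i*q_{i-1} + q_{i-2} with p_{-2}=0, p_{-1}=1, q_{-2}=1, q_{-1}=0), until the denominator exceeds 35:
  i=0: a_0=0, p_0 = 0*1 + 0 = 0, q_0 = 0*0 + 1 = 1.
  i=1: a_1=1, p_1 = 1*0 + 1 = 1, q_1 = 1*1 + 0 = 1.
  i=2: a_2=49, p_2 = 49*1 + 0 = 49, q_2 = 49*1 + 1 = 50.
q_2 = 50 > 35, so the last convergent with denominator <= 35 is p_1/q_1 = 1/1.
The closest fraction with denominator <= 35 is either p_1/q_1 or the intermediate fraction (k*p_1 + p_0)/(k*q_1 + q_0) with the largest k >= 1 whose denominator stays <= 35; these approach x as k grows, and every other convergent or intermediate fraction in range is farther away.
Largest k: floor((35 - q_0)/q_1) = floor((35 - 1)/1) = 34.
That gives (34*1 + 0)/(34*1 + 1) = 34/35.
Compare the errors: |x - 1/1| = |348*1 - 1*355|/(355*1) = 7/355, and |x - 34/35| = |348*35 - 34*355|/(355*35) = 110/12425.
Cross-multiplying, 110*355 = 39050 < 86975 = 7*12425, so 110/12425 is smaller: the intermediate fraction 34/35 is closer to x than 1/1.

34/35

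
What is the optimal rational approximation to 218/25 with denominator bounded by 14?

61/7

Expand x = 218/25 as a continued fraction with the Euclidean algorithm:
  218 = 8*25 + 18, so a_0 = 8.
  25 = 1*18 + 7, so a_1 = 1.
  18 = 2*7 + 4, so a_2 = 2.
  7 = 1*4 + 3, so a_3 = 1.
  4 = 1*3 + 1, so a_4 = 1.
  3 = 3*1 + 0, so a_5 = 3.
so x = [8; 1, 2, 1, 1, 3].
Convergents (p_i = a_i*p_{i-1} + p_{i-2}, q_i = a_i*q_{i-1} + q_{i-2} with p_{-2}=0, p_{-1}=1, q_{-2}=1, q_{-1}=0), until the denominator exceeds 14:
  i=0: a_0=8, p_0 = 8*1 + 0 = 8, q_0 = 8*0 + 1 = 1.
  i=1: a_1=1, p_1 = 1*8 + 1 = 9, q_1 = 1*1 + 0 = 1.
  i=2: a_2=2, p_2 = 2*9 + 8 = 26, q_2 = 2*1 + 1 = 3.
  i=3: a_3=1, p_3 = 1*26 + 9 = 35, q_3 = 1*3 + 1 = 4.
  i=4: a_4=1, p_4 = 1*35 + 26 = 61, q_4 = 1*4 + 3 = 7.
  i=5: a_5=3, p_5 = 3*61 + 35 = 218, q_5 = 3*7 + 4 = 25.
q_5 = 25 > 14, so the last convergent with denominator <= 14 is p_4/q_4 = 61/7.
The closest fraction with denominator <= 14 is either p_4/q_4 or the intermediate fraction (k*p_4 + p_3)/(k*q_4 + q_3) with the largest k >= 1 whose denominator stays <= 14; these approach x as k grows, and every other convergent or intermediate fraction in range is farther away.
Largest k: floor((14 - q_3)/q_4) = floor((14 - 4)/7) = 1.
That gives (1*61 + 35)/(1*7 + 4) = 96/11.
Compare the errors: |x - 61/7| = |218*7 - 61*25|/(25*7) = 1/175, and |x - 96/11| = |218*11 - 96*25|/(25*11) = 2/275.
Cross-multiplying, 1*275 = 275 < 350 = 2*175, so 1/175 is smaller: the convergent 61/7 is closer to x than 96/11.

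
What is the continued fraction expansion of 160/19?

[8; 2, 2, 1, 2]

Run the Euclidean algorithm on 160 and 19; the successive quotients are the partial quotients a_0, a_1, ... (each step inverts the fractional part left over by the previous one):
  160 = 8*19 + 8, so a_0 = 8.
  19 = 2*8 + 3, so a_1 = 2.
  8 = 2*3 + 2, so a_2 = 2.
  3 = 1*2 + 1, so a_3 = 1.
  2 = 2*1 + 0, so a_4 = 2.
The remainder reaches 0 after 5 divisions, so the expansion has 5 partial quotients, read off in order.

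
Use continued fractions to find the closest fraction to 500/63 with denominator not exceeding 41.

127/16

Expand x = 500/63 as a continued fraction with the Euclidean algorithm:
  500 = 7*63 + 59, so a_0 = 7.
  63 = 1*59 + 4, so a_1 = 1.
  59 = 14*4 + 3, so a_2 = 14.
  4 = 1*3 + 1, so a_3 = 1.
  3 = 3*1 + 0, so a_4 = 3.
so x = [7; 1, 14, 1, 3].
Convergents (p_i = a_i*p_{i-1} + p_{i-2}, q_i = a_i*q_{i-1} + q_{i-2} with p_{-2}=0, p_{-1}=1, q_{-2}=1, q_{-1}=0), until the denominator exceeds 41:
  i=0: a_0=7, p_0 = 7*1 + 0 = 7, q_0 = 7*0 + 1 = 1.
  i=1: a_1=1, p_1 = 1*7 + 1 = 8, q_1 = 1*1 + 0 = 1.
  i=2: a_2=14, p_2 = 14*8 + 7 = 119, q_2 = 14*1 + 1 = 15.
  i=3: a_3=1, p_3 = 1*119 + 8 = 127, q_3 = 1*15 + 1 = 16.
  i=4: a_4=3, p_4 = 3*127 + 119 = 500, q_4 = 3*16 + 15 = 63.
q_4 = 63 > 41, so the last convergent with denominator <= 41 is p_3/q_3 = 127/16.
The closest fraction with denominator <= 41 is either p_3/q_3 or the intermediate fraction (k*p_3 + p_2)/(k*q_3 + q_2) with the largest k >= 1 whose denominator stays <= 41; these approach x as k grows, and every other convergent or intermediate fraction in range is farther away.
Largest k: floor((41 - q_2)/q_3) = floor((41 - 15)/16) = 1.
That gives (1*127 + 119)/(1*16 + 15) = 246/31.
Compare the errors: |x - 127/16| = |500*16 - 127*63|/(63*16) = 1/1008, and |x - 246/31| = |500*31 - 246*63|/(63*31) = 2/1953.
Cross-multiplying, 1*1953 = 1953 < 2016 = 2*1008, so 1/1008 is smaller: the convergent 127/16 is closer to x than 246/31.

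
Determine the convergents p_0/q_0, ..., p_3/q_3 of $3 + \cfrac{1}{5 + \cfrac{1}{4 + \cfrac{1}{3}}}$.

3/1, 16/5, 67/21, 217/68

Using the convergent recurrence p_i = a_i*p_{i-1} + p_{i-2}, q_i = a_i*q_{i-1} + q_{i-2} with p_{-2}=0, p_{-1}=1, q_{-2}=1, q_{-1}=0:
  i=0: a_0=3, p_0 = 3*1 + 0 = 3, q_0 = 3*0 + 1 = 1.
  i=1: a_1=5, p_1 = 5*3 + 1 = 16, q_1 = 5*1 + 0 = 5.
  i=2: a_2=4, p_2 = 4*16 + 3 = 67, q_2 = 4*5 + 1 = 21.
  i=3: a_3=3, p_3 = 3*67 + 16 = 217, q_3 = 3*21 + 5 = 68.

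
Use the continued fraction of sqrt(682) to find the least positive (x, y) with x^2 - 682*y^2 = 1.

(x, y) = (1197901, 45870)

First expand sqrt(682) as a continued fraction. With x_i = (sqrt(682) + m_i)/d_i and (m_0, d_0) = (0, 1): a_0 = floor(sqrt(682)) = 26, since 26^2 = 676 <= 682 < 729 = 27^2.
Iterate m_{i+1} = d_i*a_i - m_i, d_{i+1} = (682 - m_{i+1}^2)/d_i, a_{i+1} = floor((a_0 + m_{i+1})/d_{i+1}):
  m_1 = 1*26 - 0 = 26, d_1 = (682 - 26^2)/1 = 6/1 = 6, a_1 = floor((26 + 26)/6) = 8.
  m_2 = 6*8 - 26 = 22, d_2 = (682 - 22^2)/6 = 198/6 = 33, a_2 = floor((26 + 22)/33) = 1.
  m_3 = 33*1 - 22 = 11, d_3 = (682 - 11^2)/33 = 561/33 = 17, a_3 = floor((26 + 11)/17) = 2.
  m_4 = 17*2 - 11 = 23, d_4 = (682 - 23^2)/17 = 153/17 = 9, a_4 = floor((26 + 23)/9) = 5.
  m_5 = 9*5 - 23 = 22, d_5 = (682 - 22^2)/9 = 198/9 = 22, a_5 = floor((26 + 22)/22) = 2.
  m_6 = 22*2 - 22 = 22, d_6 = (682 - 22^2)/22 = 198/22 = 9, a_6 = floor((26 + 22)/9) = 5.
  m_7 = 9*5 - 22 = 23, d_7 = (682 - 23^2)/9 = 153/9 = 17, a_7 = floor((26 + 23)/17) = 2.
  m_8 = 17*2 - 23 = 11, d_8 = (682 - 11^2)/17 = 561/17 = 33, a_8 = floor((26 + 11)/33) = 1.
  m_9 = 33*1 - 11 = 22, d_9 = (682 - 22^2)/33 = 198/33 = 6, a_9 = floor((26 + 22)/6) = 8.
  m_10 = 6*8 - 22 = 26, d_10 = (682 - 26^2)/6 = 6/6 = 1, a_10 = floor((26 + 26)/1) = 52.
  m_11 = 1*52 - 26 = 26, d_11 = (682 - 26^2)/1 = 6/1 = 6: (m_11, d_11) = (m_1, d_1) = (26, 6), so from here the quotients repeat a_1, ..., a_10; the period length is 10.
So sqrt(682) = [26; (8, 1, 2, 5, 2, 5, 2, 1, 8, 52)] with period length k = 10.
k is even, so the fundamental solution of x^2 - 682y^2 = 1 is (p_{k-1}, q_{k-1}) = (p_9, q_9); compute convergents through index 9.
Convergents (p_i = a_i*p_{i-1} + p_{i-2}, q_i = a_i*q_{i-1} + q_{i-2} with p_{-2}=0, p_{-1}=1, q_{-2}=1, q_{-1}=0):
  i=0: a_0=26, p_0 = 26*1 + 0 = 26, q_0 = 26*0 + 1 = 1.
  i=1: a_1=8, p_1 = 8*26 + 1 = 209, q_1 = 8*1 + 0 = 8.
  i=2: a_2=1, p_2 = 1*209 + 26 = 235, q_2 = 1*8 + 1 = 9.
  i=3: a_3=2, p_3 = 2*235 + 209 = 679, q_3 = 2*9 + 8 = 26.
  i=4: a_4=5, p_4 = 5*679 + 235 = 3630, q_4 = 5*26 + 9 = 139.
  i=5: a_5=2, p_5 = 2*3630 + 679 = 7939, q_5 = 2*139 + 26 = 304.
  i=6: a_6=5, p_6 = 5*7939 + 3630 = 43325, q_6 = 5*304 + 139 = 1659.
  i=7: a_7=2, p_7 = 2*43325 + 7939 = 94589, q_7 = 2*1659 + 304 = 3622.
  i=8: a_8=1, p_8 = 1*94589 + 43325 = 137914, q_8 = 1*3622 + 1659 = 5281.
  i=9: a_9=8, p_9 = 8*137914 + 94589 = 1197901, q_9 = 8*5281 + 3622 = 45870.
Check: 1197901^2 - 682*45870^2 = 1434966805801 - 1434966805800 = 1, so (x, y) = (1197901, 45870) solves the equation, and by the theorem it is the least positive solution.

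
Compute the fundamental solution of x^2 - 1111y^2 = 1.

(x, y) = (100, 3)

First expand sqrt(1111) as a continued fraction. With x_i = (sqrt(1111) + m_i)/d_i and (m_0, d_0) = (0, 1): a_0 = floor(sqrt(1111)) = 33, since 33^2 = 1089 <= 1111 < 1156 = 34^2.
Iterate m_{i+1} = d_i*a_i - m_i, d_{i+1} = (1111 - m_{i+1}^2)/d_i, a_{i+1} = floor((a_0 + m_{i+1})/d_{i+1}):
  m_1 = 1*33 - 0 = 33, d_1 = (1111 - 33^2)/1 = 22/1 = 22, a_1 = floor((33 + 33)/22) = 3.
  m_2 = 22*3 - 33 = 33, d_2 = (1111 - 33^2)/22 = 22/22 = 1, a_2 = floor((33 + 33)/1) = 66.
  m_3 = 1*66 - 33 = 33, d_3 = (1111 - 33^2)/1 = 22/1 = 22: (m_3, d_3) = (m_1, d_1) = (33, 22), so from here the quotients repeat a_1, a_2; the period length is 2.
So sqrt(1111) = [33; (3, 66)] with period length k = 2.
k is even, so the fundamental solution of x^2 - 1111y^2 = 1 is (p_{k-1}, q_{k-1}) = (p_1, q_1); compute convergents through index 1.
Convergents (p_i = a_i*p_{i-1} + p_{i-2}, q_i = a_i*q_{i-1} + q_{i-2} with p_{-2}=0, p_{-1}=1, q_{-2}=1, q_{-1}=0):
  i=0: a_0=33, p_0 = 33*1 + 0 = 33, q_0 = 33*0 + 1 = 1.
  i=1: a_1=3, p_1 = 3*33 + 1 = 100, q_1 = 3*1 + 0 = 3.
Check: 100^2 - 1111*3^2 = 10000 - 9999 = 1, so (x, y) = (100, 3) solves the equation, and by the theorem it is the least positive solution.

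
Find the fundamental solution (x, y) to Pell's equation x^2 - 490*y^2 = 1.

First expand sqrt(490) as a continued fraction. With x_i = (sqrt(490) + m_i)/d_i and (m_0, d_0) = (0, 1): a_0 = floor(sqrt(490)) = 22, since 22^2 = 484 <= 490 < 529 = 23^2.
Iterate m_{i+1} = d_i*a_i - m_i, d_{i+1} = (490 - m_{i+1}^2)/d_i, a_{i+1} = floor((a_0 + m_{i+1})/d_{i+1}):
  m_1 = 1*22 - 0 = 22, d_1 = (490 - 22^2)/1 = 6/1 = 6, a_1 = floor((22 + 22)/6) = 7.
  m_2 = 6*7 - 22 = 20, d_2 = (490 - 20^2)/6 = 90/6 = 15, a_2 = floor((22 + 20)/15) = 2.
  m_3 = 15*2 - 20 = 10, d_3 = (490 - 10^2)/15 = 390/15 = 26, a_3 = floor((22 + 10)/26) = 1.
  m_4 = 26*1 - 10 = 16, d_4 = (490 - 16^2)/26 = 234/26 = 9, a_4 = floor((22 + 16)/9) = 4.
  m_5 = 9*4 - 16 = 20, d_5 = (490 - 20^2)/9 = 90/9 = 10, a_5 = floor((22 + 20)/10) = 4.
  m_6 = 10*4 - 20 = 20, d_6 = (490 - 20^2)/10 = 90/10 = 9, a_6 = floor((22 + 20)/9) = 4.
  m_7 = 9*4 - 20 = 16, d_7 = (490 - 16^2)/9 = 234/9 = 26, a_7 = floor((22 + 16)/26) = 1.
  m_8 = 26*1 - 16 = 10, d_8 = (490 - 10^2)/26 = 390/26 = 15, a_8 = floor((22 + 10)/15) = 2.
  m_9 = 15*2 - 10 = 20, d_9 = (490 - 20^2)/15 = 90/15 = 6, a_9 = floor((22 + 20)/6) = 7.
  m_10 = 6*7 - 20 = 22, d_10 = (490 - 22^2)/6 = 6/6 = 1, a_10 = floor((22 + 22)/1) = 44.
  m_11 = 1*44 - 22 = 22, d_11 = (490 - 22^2)/1 = 6/1 = 6: (m_11, d_11) = (m_1, d_1) = (22, 6), so from here the quotients repeat a_1, ..., a_10; the period length is 10.
So sqrt(490) = [22; (7, 2, 1, 4, 4, 4, 1, 2, 7, 44)] with period length k = 10.
k is even, so the fundamental solution of x^2 - 490y^2 = 1 is (p_{k-1}, q_{k-1}) = (p_9, q_9); compute convergents through index 9.
Convergents (p_i = a_i*p_{i-1} + p_{i-2}, q_i = a_i*q_{i-1} + q_{i-2} with p_{-2}=0, p_{-1}=1, q_{-2}=1, q_{-1}=0):
  i=0: a_0=22, p_0 = 22*1 + 0 = 22, q_0 = 22*0 + 1 = 1.
  i=1: a_1=7, p_1 = 7*22 + 1 = 155, q_1 = 7*1 + 0 = 7.
  i=2: a_2=2, p_2 = 2*155 + 22 = 332, q_2 = 2*7 + 1 = 15.
  i=3: a_3=1, p_3 = 1*332 + 155 = 487, q_3 = 1*15 + 7 = 22.
  i=4: a_4=4, p_4 = 4*487 + 332 = 2280, q_4 = 4*22 + 15 = 103.
  i=5: a_5=4, p_5 = 4*2280 + 487 = 9607, q_5 = 4*103 + 22 = 434.
  i=6: a_6=4, p_6 = 4*9607 + 2280 = 40708, q_6 = 4*434 + 103 = 1839.
  i=7: a_7=1, p_7 = 1*40708 + 9607 = 50315, q_7 = 1*1839 + 434 = 2273.
  i=8: a_8=2, p_8 = 2*50315 + 40708 = 141338, q_8 = 2*2273 + 1839 = 6385.
  i=9: a_9=7, p_9 = 7*141338 + 50315 = 1039681, q_9 = 7*6385 + 2273 = 46968.
Check: 1039681^2 - 490*46968^2 = 1080936581761 - 1080936581760 = 1, so (x, y) = (1039681, 46968) solves the equation, and by the theorem it is the least positive solution.

(x, y) = (1039681, 46968)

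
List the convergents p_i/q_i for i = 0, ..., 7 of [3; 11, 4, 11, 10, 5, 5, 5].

3/1, 34/11, 139/45, 1563/506, 15769/5105, 80408/26031, 417809/135260, 2169453/702331

Using the convergent recurrence p_i = a_i*p_{i-1} + p_{i-2}, q_i = a_i*q_{i-1} + q_{i-2} with p_{-2}=0, p_{-1}=1, q_{-2}=1, q_{-1}=0:
  i=0: a_0=3, p_0 = 3*1 + 0 = 3, q_0 = 3*0 + 1 = 1.
  i=1: a_1=11, p_1 = 11*3 + 1 = 34, q_1 = 11*1 + 0 = 11.
  i=2: a_2=4, p_2 = 4*34 + 3 = 139, q_2 = 4*11 + 1 = 45.
  i=3: a_3=11, p_3 = 11*139 + 34 = 1563, q_3 = 11*45 + 11 = 506.
  i=4: a_4=10, p_4 = 10*1563 + 139 = 15769, q_4 = 10*506 + 45 = 5105.
  i=5: a_5=5, p_5 = 5*15769 + 1563 = 80408, q_5 = 5*5105 + 506 = 26031.
  i=6: a_6=5, p_6 = 5*80408 + 15769 = 417809, q_6 = 5*26031 + 5105 = 135260.
  i=7: a_7=5, p_7 = 5*417809 + 80408 = 2169453, q_7 = 5*135260 + 26031 = 702331.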